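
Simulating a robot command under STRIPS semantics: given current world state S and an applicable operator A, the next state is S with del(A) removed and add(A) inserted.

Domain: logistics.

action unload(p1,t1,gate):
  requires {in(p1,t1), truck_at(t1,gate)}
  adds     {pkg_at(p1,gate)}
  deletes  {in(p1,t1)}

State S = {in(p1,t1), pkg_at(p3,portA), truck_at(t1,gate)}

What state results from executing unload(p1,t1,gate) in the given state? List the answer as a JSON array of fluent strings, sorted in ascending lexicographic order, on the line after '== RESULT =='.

Progress:
  pre ⊆ S: {in(p1,t1), truck_at(t1,gate)} ⊆ S  — applicable
  S \ del = {pkg_at(p3,portA), truck_at(t1,gate)}
  ∪ add   = {pkg_at(p1,gate), pkg_at(p3,portA), truck_at(t1,gate)}

== RESULT ==
["pkg_at(p1,gate)", "pkg_at(p3,portA)", "truck_at(t1,gate)"]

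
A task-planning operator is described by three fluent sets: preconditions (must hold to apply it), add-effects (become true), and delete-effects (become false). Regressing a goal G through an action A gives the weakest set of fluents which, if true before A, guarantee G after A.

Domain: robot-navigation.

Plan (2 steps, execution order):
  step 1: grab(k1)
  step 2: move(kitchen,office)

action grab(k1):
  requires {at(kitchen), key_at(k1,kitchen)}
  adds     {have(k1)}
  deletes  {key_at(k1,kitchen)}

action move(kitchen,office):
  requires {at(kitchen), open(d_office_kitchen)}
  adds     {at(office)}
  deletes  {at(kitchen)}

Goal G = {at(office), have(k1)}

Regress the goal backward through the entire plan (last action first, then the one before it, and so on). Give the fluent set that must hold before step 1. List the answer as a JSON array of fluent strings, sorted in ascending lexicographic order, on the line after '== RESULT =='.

Work backward from the goal:
  through step 2 (move(kitchen,office)): drop {at(office)}, keep {have(k1)}, require {at(kitchen), open(d_office_kitchen)}
    → {at(kitchen), have(k1), open(d_office_kitchen)}
  through step 1 (grab(k1)): drop {have(k1)}, keep {at(kitchen), open(d_office_kitchen)}, require {at(kitchen), key_at(k1,kitchen)}
    → {at(kitchen), key_at(k1,kitchen), open(d_office_kitchen)}

== RESULT ==
["at(kitchen)", "key_at(k1,kitchen)", "open(d_office_kitchen)"]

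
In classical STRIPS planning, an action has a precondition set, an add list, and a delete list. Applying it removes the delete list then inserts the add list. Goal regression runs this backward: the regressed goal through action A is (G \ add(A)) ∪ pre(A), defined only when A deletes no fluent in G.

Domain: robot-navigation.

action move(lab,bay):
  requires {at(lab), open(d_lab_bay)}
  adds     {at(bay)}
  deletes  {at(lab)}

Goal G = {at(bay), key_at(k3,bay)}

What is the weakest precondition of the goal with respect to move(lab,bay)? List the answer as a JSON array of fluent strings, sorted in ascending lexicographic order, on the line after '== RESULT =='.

Compute (G \ add) ∪ pre:
  G ∩ del = {}  (empty — regression defined)
  G \ add = {at(bay), key_at(k3,bay)} \ {at(bay)} = {key_at(k3,bay)}
  ∪ pre   = {key_at(k3,bay)} ∪ {at(lab), open(d_lab_bay)}
          = {at(lab), key_at(k3,bay), open(d_lab_bay)}

== RESULT ==
["at(lab)", "key_at(k3,bay)", "open(d_lab_bay)"]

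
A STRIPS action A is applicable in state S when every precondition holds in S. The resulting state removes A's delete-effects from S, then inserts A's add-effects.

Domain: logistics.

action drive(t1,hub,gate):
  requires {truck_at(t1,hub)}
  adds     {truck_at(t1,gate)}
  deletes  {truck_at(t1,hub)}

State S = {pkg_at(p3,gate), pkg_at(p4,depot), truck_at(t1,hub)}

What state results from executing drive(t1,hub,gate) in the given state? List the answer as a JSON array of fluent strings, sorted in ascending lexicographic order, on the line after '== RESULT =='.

Compute (S \ del) ∪ add:
  pre ⊆ S: {truck_at(t1,hub)} ⊆ S  — applicable
  S \ del = {pkg_at(p3,gate), pkg_at(p4,depot)}
  ∪ add   = {pkg_at(p3,gate), pkg_at(p4,depot), truck_at(t1,gate)}

== RESULT ==
["pkg_at(p3,gate)", "pkg_at(p4,depot)", "truck_at(t1,gate)"]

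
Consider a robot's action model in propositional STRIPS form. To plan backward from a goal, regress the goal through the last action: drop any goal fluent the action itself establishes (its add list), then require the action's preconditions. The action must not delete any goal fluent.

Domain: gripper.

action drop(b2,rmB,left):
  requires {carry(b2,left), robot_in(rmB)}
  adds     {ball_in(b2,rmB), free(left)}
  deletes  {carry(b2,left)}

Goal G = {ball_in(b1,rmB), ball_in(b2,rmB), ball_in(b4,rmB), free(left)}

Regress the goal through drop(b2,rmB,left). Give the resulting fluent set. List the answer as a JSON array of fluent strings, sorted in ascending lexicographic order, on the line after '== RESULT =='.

Compute (G \ add) ∪ pre:
  G ∩ del = {}  (empty — regression defined)
  G \ add = {ball_in(b1,rmB), ball_in(b2,rmB), ball_in(b4,rmB), free(left)} \ {ball_in(b2,rmB), free(left)} = {ball_in(b1,rmB), ball_in(b4,rmB)}
  ∪ pre   = {ball_in(b1,rmB), ball_in(b4,rmB)} ∪ {carry(b2,left), robot_in(rmB)}
          = {ball_in(b1,rmB), ball_in(b4,rmB), carry(b2,left), robot_in(rmB)}

== RESULT ==
["ball_in(b1,rmB)", "ball_in(b4,rmB)", "carry(b2,left)", "robot_in(rmB)"]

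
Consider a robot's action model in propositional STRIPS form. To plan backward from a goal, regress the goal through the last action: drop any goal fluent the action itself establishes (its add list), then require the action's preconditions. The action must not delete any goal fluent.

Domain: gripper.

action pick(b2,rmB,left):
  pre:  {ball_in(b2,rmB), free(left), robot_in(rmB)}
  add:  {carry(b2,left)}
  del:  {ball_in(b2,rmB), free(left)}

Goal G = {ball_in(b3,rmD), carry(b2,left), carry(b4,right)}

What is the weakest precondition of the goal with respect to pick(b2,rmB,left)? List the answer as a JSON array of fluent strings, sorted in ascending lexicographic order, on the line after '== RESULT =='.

Compute (G \ add) ∪ pre:
  G ∩ del = {}  (empty — regression defined)
  G \ add = {ball_in(b3,rmD), carry(b2,left), carry(b4,right)} \ {carry(b2,left)} = {ball_in(b3,rmD), carry(b4,right)}
  ∪ pre   = {ball_in(b3,rmD), carry(b4,right)} ∪ {ball_in(b2,rmB), free(left), robot_in(rmB)}
          = {ball_in(b2,rmB), ball_in(b3,rmD), carry(b4,right), free(left), robot_in(rmB)}

== RESULT ==
["ball_in(b2,rmB)", "ball_in(b3,rmD)", "carry(b4,right)", "free(left)", "robot_in(rmB)"]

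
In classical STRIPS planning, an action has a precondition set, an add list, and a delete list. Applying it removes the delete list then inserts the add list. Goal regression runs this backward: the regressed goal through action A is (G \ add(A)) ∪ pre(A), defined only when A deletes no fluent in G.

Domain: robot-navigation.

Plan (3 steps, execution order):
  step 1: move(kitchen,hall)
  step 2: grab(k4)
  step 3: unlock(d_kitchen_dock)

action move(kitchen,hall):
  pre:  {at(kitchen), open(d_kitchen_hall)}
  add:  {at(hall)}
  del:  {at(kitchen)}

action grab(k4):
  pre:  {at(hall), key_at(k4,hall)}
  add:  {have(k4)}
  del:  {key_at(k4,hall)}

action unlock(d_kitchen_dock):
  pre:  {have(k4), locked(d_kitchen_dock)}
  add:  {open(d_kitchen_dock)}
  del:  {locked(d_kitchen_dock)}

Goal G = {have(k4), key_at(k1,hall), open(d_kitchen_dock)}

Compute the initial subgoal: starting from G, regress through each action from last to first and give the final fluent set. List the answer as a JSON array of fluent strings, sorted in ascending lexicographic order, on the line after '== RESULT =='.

Regress step by step:
  through step 3 (unlock(d_kitchen_dock)): drop {open(d_kitchen_dock)}, keep {have(k4), key_at(k1,hall)}, require {have(k4), locked(d_kitchen_dock)}
    → {have(k4), key_at(k1,hall), locked(d_kitchen_dock)}
  through step 2 (grab(k4)): drop {have(k4)}, keep {key_at(k1,hall), locked(d_kitchen_dock)}, require {at(hall), key_at(k4,hall)}
    → {at(hall), key_at(k1,hall), key_at(k4,hall), locked(d_kitchen_dock)}
  through step 1 (move(kitchen,hall)): drop {at(hall)}, keep {key_at(k1,hall), key_at(k4,hall), locked(d_kitchen_dock)}, require {at(kitchen), open(d_kitchen_hall)}
    → {at(kitchen), key_at(k1,hall), key_at(k4,hall), locked(d_kitchen_dock), open(d_kitchen_hall)}

== RESULT ==
["at(kitchen)", "key_at(k1,hall)", "key_at(k4,hall)", "locked(d_kitchen_dock)", "open(d_kitchen_hall)"]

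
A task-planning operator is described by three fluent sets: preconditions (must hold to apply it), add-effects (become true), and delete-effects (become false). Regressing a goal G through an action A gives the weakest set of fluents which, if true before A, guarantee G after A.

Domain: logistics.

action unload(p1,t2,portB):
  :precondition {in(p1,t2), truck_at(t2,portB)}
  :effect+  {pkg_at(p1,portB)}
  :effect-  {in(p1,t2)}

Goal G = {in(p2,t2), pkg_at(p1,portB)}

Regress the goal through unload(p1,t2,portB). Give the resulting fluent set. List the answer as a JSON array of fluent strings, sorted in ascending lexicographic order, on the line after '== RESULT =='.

Compute (G \ add) ∪ pre:
  G ∩ del = {}  (empty — regression defined)
  G \ add = {in(p2,t2), pkg_at(p1,portB)} \ {pkg_at(p1,portB)} = {in(p2,t2)}
  ∪ pre   = {in(p2,t2)} ∪ {in(p1,t2), truck_at(t2,portB)}
          = {in(p1,t2), in(p2,t2), truck_at(t2,portB)}

== RESULT ==
["in(p1,t2)", "in(p2,t2)", "truck_at(t2,portB)"]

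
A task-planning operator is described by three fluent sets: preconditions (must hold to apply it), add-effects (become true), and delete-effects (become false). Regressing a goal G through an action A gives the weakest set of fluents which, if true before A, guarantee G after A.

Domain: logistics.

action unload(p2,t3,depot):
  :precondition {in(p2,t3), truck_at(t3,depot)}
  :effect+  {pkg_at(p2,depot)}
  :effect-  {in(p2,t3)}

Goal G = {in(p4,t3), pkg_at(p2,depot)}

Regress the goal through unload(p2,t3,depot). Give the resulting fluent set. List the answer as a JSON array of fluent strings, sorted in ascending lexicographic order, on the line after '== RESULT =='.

Regress:
  G ∩ del = {}  (empty — regression defined)
  G \ add = {in(p4,t3), pkg_at(p2,depot)} \ {pkg_at(p2,depot)} = {in(p4,t3)}
  ∪ pre   = {in(p4,t3)} ∪ {in(p2,t3), truck_at(t3,depot)}
          = {in(p2,t3), in(p4,t3), truck_at(t3,depot)}

== RESULT ==
["in(p2,t3)", "in(p4,t3)", "truck_at(t3,depot)"]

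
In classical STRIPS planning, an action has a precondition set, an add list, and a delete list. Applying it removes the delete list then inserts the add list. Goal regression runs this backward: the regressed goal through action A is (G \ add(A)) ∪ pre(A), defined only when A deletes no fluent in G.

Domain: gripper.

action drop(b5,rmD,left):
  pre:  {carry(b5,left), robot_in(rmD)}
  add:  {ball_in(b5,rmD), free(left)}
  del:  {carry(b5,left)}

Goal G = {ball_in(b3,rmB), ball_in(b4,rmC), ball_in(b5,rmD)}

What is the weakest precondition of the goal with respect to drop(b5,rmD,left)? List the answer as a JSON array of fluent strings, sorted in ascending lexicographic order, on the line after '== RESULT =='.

Compute (G \ add) ∪ pre:
  G ∩ del = {}  (empty — regression defined)
  G \ add = {ball_in(b3,rmB), ball_in(b4,rmC), ball_in(b5,rmD)} \ {ball_in(b5,rmD), free(left)} = {ball_in(b3,rmB), ball_in(b4,rmC)}
  ∪ pre   = {ball_in(b3,rmB), ball_in(b4,rmC)} ∪ {carry(b5,left), robot_in(rmD)}
          = {ball_in(b3,rmB), ball_in(b4,rmC), carry(b5,left), robot_in(rmD)}

== RESULT ==
["ball_in(b3,rmB)", "ball_in(b4,rmC)", "carry(b5,left)", "robot_in(rmD)"]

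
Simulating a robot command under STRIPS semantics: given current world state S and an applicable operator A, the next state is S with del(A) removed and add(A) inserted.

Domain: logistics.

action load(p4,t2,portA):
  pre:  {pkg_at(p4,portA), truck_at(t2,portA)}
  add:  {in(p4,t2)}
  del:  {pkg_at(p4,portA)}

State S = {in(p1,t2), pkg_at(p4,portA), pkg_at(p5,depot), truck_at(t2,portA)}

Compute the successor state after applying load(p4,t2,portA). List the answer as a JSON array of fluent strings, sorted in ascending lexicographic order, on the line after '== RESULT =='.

Progress:
  pre ⊆ S: {pkg_at(p4,portA), truck_at(t2,portA)} ⊆ S  — applicable
  S \ del = {in(p1,t2), pkg_at(p5,depot), truck_at(t2,portA)}
  ∪ add   = {in(p1,t2), in(p4,t2), pkg_at(p5,depot), truck_at(t2,portA)}

== RESULT ==
["in(p1,t2)", "in(p4,t2)", "pkg_at(p5,depot)", "truck_at(t2,portA)"]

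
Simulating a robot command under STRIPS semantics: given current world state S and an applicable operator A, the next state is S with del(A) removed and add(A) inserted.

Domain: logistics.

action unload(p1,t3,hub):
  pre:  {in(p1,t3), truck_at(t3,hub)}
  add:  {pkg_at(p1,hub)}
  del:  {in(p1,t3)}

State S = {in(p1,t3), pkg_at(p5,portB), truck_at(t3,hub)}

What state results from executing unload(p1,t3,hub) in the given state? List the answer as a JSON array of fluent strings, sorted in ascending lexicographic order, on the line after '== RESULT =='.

Compute (S \ del) ∪ add:
  pre ⊆ S: {in(p1,t3), truck_at(t3,hub)} ⊆ S  — applicable
  S \ del = {pkg_at(p5,portB), truck_at(t3,hub)}
  ∪ add   = {pkg_at(p1,hub), pkg_at(p5,portB), truck_at(t3,hub)}

== RESULT ==
["pkg_at(p1,hub)", "pkg_at(p5,portB)", "truck_at(t3,hub)"]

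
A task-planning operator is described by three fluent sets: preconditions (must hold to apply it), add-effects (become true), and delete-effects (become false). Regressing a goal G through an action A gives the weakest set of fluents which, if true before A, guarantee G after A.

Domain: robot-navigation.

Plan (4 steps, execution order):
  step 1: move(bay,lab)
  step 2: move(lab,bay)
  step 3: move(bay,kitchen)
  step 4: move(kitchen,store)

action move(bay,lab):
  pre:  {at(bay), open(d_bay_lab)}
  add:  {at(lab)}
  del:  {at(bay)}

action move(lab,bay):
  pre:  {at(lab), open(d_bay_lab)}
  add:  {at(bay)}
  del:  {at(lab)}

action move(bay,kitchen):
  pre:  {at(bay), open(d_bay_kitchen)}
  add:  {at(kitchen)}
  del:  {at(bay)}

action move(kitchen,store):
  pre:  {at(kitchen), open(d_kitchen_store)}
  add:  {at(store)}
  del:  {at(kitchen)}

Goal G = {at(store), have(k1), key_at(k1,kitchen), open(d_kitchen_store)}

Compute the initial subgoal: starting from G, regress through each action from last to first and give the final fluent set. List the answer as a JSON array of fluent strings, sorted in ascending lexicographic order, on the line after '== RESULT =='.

Regress step by step:
  through step 4 (move(kitchen,store)): drop {at(store)}, keep {have(k1), key_at(k1,kitchen), open(d_kitchen_store)}, require {at(kitchen), open(d_kitchen_store)}
    → {at(kitchen), have(k1), key_at(k1,kitchen), open(d_kitchen_store)}
  through step 3 (move(bay,kitchen)): drop {at(kitchen)}, keep {have(k1), key_at(k1,kitchen), open(d_kitchen_store)}, require {at(bay), open(d_bay_kitchen)}
    → {at(bay), have(k1), key_at(k1,kitchen), open(d_bay_kitchen), open(d_kitchen_store)}
  through step 2 (move(lab,bay)): drop {at(bay)}, keep {have(k1), key_at(k1,kitchen), open(d_bay_kitchen), open(d_kitchen_store)}, require {at(lab), open(d_bay_lab)}
    → {at(lab), have(k1), key_at(k1,kitchen), open(d_bay_kitchen), open(d_bay_lab), open(d_kitchen_store)}
  through step 1 (move(bay,lab)): drop {at(lab)}, keep {have(k1), key_at(k1,kitchen), open(d_bay_kitchen), open(d_bay_lab), open(d_kitchen_store)}, require {at(bay), open(d_bay_lab)}
    → {at(bay), have(k1), key_at(k1,kitchen), open(d_bay_kitchen), open(d_bay_lab), open(d_kitchen_store)}

== RESULT ==
["at(bay)", "have(k1)", "key_at(k1,kitchen)", "open(d_bay_kitchen)", "open(d_bay_lab)", "open(d_kitchen_store)"]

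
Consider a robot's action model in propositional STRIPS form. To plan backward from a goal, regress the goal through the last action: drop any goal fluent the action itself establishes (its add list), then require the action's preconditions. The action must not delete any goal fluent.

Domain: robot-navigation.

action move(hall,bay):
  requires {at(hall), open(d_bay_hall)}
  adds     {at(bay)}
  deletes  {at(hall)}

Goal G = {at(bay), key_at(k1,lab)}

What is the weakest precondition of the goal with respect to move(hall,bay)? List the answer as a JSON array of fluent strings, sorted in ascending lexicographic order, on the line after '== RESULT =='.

Compute (G \ add) ∪ pre:
  G ∩ del = {}  (empty — regression defined)
  G \ add = {at(bay), key_at(k1,lab)} \ {at(bay)} = {key_at(k1,lab)}
  ∪ pre   = {key_at(k1,lab)} ∪ {at(hall), open(d_bay_hall)}
          = {at(hall), key_at(k1,lab), open(d_bay_hall)}

== RESULT ==
["at(hall)", "key_at(k1,lab)", "open(d_bay_hall)"]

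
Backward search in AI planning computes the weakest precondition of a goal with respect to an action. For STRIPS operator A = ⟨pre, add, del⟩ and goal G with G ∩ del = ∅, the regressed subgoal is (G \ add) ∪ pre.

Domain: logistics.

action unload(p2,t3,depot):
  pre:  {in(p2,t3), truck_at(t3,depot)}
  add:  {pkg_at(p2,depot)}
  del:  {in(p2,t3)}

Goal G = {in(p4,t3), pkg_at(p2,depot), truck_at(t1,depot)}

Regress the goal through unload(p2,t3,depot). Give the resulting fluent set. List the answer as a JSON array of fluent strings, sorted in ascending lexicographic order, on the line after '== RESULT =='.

Regress:
  G ∩ del = {}  (empty — regression defined)
  G \ add = {in(p4,t3), pkg_at(p2,depot), truck_at(t1,depot)} \ {pkg_at(p2,depot)} = {in(p4,t3), truck_at(t1,depot)}
  ∪ pre   = {in(p4,t3), truck_at(t1,depot)} ∪ {in(p2,t3), truck_at(t3,depot)}
          = {in(p2,t3), in(p4,t3), truck_at(t1,depot), truck_at(t3,depot)}

== RESULT ==
["in(p2,t3)", "in(p4,t3)", "truck_at(t1,depot)", "truck_at(t3,depot)"]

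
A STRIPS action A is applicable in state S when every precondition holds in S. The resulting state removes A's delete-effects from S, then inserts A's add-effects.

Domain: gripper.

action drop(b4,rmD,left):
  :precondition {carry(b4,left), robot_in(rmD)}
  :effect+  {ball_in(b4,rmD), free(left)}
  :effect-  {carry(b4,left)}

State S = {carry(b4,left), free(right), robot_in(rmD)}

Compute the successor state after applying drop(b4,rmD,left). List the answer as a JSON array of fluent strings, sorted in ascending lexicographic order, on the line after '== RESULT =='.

Progress:
  pre ⊆ S: {carry(b4,left), robot_in(rmD)} ⊆ S  — applicable
  S \ del = {free(right), robot_in(rmD)}
  ∪ add   = {ball_in(b4,rmD), free(left), free(right), robot_in(rmD)}

== RESULT ==
["ball_in(b4,rmD)", "free(left)", "free(right)", "robot_in(rmD)"]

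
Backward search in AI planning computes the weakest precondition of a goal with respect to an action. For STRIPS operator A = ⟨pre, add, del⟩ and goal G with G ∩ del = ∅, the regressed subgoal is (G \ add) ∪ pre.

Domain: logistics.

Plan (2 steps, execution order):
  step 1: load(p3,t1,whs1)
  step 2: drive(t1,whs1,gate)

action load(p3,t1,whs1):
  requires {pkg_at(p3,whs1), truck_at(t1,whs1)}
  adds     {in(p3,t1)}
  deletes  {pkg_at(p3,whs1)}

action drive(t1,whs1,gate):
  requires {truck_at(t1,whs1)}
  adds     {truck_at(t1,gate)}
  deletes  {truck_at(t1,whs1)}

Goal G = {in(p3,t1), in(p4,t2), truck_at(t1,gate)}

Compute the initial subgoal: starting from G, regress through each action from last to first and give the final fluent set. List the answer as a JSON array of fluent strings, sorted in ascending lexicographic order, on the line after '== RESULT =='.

Work backward from the goal:
  through step 2 (drive(t1,whs1,gate)): drop {truck_at(t1,gate)}, keep {in(p3,t1), in(p4,t2)}, require {truck_at(t1,whs1)}
    → {in(p3,t1), in(p4,t2), truck_at(t1,whs1)}
  through step 1 (load(p3,t1,whs1)): drop {in(p3,t1)}, keep {in(p4,t2), truck_at(t1,whs1)}, require {pkg_at(p3,whs1), truck_at(t1,whs1)}
    → {in(p4,t2), pkg_at(p3,whs1), truck_at(t1,whs1)}

== RESULT ==
["in(p4,t2)", "pkg_at(p3,whs1)", "truck_at(t1,whs1)"]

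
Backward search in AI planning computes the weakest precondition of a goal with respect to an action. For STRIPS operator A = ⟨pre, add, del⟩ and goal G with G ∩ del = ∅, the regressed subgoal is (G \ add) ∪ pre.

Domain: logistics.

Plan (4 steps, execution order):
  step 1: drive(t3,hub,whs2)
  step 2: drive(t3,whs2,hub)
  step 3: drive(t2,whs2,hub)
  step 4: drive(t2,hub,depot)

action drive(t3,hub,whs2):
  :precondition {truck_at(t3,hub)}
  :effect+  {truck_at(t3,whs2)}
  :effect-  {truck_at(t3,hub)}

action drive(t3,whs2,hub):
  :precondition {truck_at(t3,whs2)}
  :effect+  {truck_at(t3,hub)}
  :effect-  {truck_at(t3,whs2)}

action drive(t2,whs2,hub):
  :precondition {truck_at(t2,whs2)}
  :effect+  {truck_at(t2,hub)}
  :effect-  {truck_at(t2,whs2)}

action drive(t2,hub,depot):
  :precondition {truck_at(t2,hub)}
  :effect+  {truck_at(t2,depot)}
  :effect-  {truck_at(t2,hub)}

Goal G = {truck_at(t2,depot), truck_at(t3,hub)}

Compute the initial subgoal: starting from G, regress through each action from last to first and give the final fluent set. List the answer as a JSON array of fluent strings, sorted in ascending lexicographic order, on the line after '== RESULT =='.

Regress step by step:
  through step 4 (drive(t2,hub,depot)): drop {truck_at(t2,depot)}, keep {truck_at(t3,hub)}, require {truck_at(t2,hub)}
    → {truck_at(t2,hub), truck_at(t3,hub)}
  through step 3 (drive(t2,whs2,hub)): drop {truck_at(t2,hub)}, keep {truck_at(t3,hub)}, require {truck_at(t2,whs2)}
    → {truck_at(t2,whs2), truck_at(t3,hub)}
  through step 2 (drive(t3,whs2,hub)): drop {truck_at(t3,hub)}, keep {truck_at(t2,whs2)}, require {truck_at(t3,whs2)}
    → {truck_at(t2,whs2), truck_at(t3,whs2)}
  through step 1 (drive(t3,hub,whs2)): drop {truck_at(t3,whs2)}, keep {truck_at(t2,whs2)}, require {truck_at(t3,hub)}
    → {truck_at(t2,whs2), truck_at(t3,hub)}

== RESULT ==
["truck_at(t2,whs2)", "truck_at(t3,hub)"]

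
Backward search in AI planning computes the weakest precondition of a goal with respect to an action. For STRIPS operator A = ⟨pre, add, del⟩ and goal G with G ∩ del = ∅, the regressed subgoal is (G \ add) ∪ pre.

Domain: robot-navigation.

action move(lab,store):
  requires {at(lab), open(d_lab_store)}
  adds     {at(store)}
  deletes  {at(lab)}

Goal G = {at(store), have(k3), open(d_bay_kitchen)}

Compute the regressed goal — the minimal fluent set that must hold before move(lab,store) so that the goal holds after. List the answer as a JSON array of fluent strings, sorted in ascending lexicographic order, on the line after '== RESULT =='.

Regress:
  G ∩ del = {}  (empty — regression defined)
  G \ add = {at(store), have(k3), open(d_bay_kitchen)} \ {at(store)} = {have(k3), open(d_bay_kitchen)}
  ∪ pre   = {have(k3), open(d_bay_kitchen)} ∪ {at(lab), open(d_lab_store)}
          = {at(lab), have(k3), open(d_bay_kitchen), open(d_lab_store)}

== RESULT ==
["at(lab)", "have(k3)", "open(d_bay_kitchen)", "open(d_lab_store)"]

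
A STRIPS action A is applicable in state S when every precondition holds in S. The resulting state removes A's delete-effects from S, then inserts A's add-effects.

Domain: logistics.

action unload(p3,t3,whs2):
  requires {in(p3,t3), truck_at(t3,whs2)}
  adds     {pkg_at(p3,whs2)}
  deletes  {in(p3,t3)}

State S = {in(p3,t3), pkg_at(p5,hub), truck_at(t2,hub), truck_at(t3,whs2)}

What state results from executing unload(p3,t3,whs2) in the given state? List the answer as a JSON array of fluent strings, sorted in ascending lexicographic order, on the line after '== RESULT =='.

Compute (S \ del) ∪ add:
  pre ⊆ S: {in(p3,t3), truck_at(t3,whs2)} ⊆ S  — applicable
  S \ del = {pkg_at(p5,hub), truck_at(t2,hub), truck_at(t3,whs2)}
  ∪ add   = {pkg_at(p3,whs2), pkg_at(p5,hub), truck_at(t2,hub), truck_at(t3,whs2)}

== RESULT ==
["pkg_at(p3,whs2)", "pkg_at(p5,hub)", "truck_at(t2,hub)", "truck_at(t3,whs2)"]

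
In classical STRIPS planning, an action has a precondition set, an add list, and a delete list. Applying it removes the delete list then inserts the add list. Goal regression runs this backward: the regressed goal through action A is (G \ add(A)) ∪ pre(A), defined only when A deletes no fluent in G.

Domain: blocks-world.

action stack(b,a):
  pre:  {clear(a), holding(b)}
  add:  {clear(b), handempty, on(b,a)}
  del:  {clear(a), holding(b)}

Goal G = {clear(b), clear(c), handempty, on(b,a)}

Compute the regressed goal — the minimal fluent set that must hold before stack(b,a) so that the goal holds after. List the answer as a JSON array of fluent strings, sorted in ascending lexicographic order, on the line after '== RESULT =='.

Compute (G \ add) ∪ pre:
  G ∩ del = {}  (empty — regression defined)
  G \ add = {clear(b), clear(c), handempty, on(b,a)} \ {clear(b), handempty, on(b,a)} = {clear(c)}
  ∪ pre   = {clear(c)} ∪ {clear(a), holding(b)}
          = {clear(a), clear(c), holding(b)}

== RESULT ==
["clear(a)", "clear(c)", "holding(b)"]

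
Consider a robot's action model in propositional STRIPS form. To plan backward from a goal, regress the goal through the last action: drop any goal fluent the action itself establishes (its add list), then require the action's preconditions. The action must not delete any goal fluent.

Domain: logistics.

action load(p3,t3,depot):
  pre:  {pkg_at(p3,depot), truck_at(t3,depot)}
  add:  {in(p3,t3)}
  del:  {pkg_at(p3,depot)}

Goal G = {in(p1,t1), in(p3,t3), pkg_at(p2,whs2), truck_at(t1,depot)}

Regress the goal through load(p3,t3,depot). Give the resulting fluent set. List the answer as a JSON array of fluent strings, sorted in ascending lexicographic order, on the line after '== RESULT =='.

Compute (G \ add) ∪ pre:
  G ∩ del = {}  (empty — regression defined)
  G \ add = {in(p1,t1), in(p3,t3), pkg_at(p2,whs2), truck_at(t1,depot)} \ {in(p3,t3)} = {in(p1,t1), pkg_at(p2,whs2), truck_at(t1,depot)}
  ∪ pre   = {in(p1,t1), pkg_at(p2,whs2), truck_at(t1,depot)} ∪ {pkg_at(p3,depot), truck_at(t3,depot)}
          = {in(p1,t1), pkg_at(p2,whs2), pkg_at(p3,depot), truck_at(t1,depot), truck_at(t3,depot)}

== RESULT ==
["in(p1,t1)", "pkg_at(p2,whs2)", "pkg_at(p3,depot)", "truck_at(t1,depot)", "truck_at(t3,depot)"]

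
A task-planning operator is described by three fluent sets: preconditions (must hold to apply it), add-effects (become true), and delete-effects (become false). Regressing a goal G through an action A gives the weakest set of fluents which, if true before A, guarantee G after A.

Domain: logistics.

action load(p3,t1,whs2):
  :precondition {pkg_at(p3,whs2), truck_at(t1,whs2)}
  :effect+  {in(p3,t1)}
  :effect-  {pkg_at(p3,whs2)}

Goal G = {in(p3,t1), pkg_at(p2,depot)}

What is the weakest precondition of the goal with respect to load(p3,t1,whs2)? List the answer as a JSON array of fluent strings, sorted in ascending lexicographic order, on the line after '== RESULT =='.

Regress:
  G ∩ del = {}  (empty — regression defined)
  G \ add = {in(p3,t1), pkg_at(p2,depot)} \ {in(p3,t1)} = {pkg_at(p2,depot)}
  ∪ pre   = {pkg_at(p2,depot)} ∪ {pkg_at(p3,whs2), truck_at(t1,whs2)}
          = {pkg_at(p2,depot), pkg_at(p3,whs2), truck_at(t1,whs2)}

== RESULT ==
["pkg_at(p2,depot)", "pkg_at(p3,whs2)", "truck_at(t1,whs2)"]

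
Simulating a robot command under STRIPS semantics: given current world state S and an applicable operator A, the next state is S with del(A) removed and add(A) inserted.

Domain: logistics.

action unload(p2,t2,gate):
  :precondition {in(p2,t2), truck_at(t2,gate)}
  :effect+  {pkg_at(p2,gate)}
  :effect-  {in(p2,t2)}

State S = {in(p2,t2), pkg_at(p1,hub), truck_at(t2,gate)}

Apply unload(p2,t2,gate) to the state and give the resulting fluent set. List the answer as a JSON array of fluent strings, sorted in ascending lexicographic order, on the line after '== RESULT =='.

Compute (S \ del) ∪ add:
  pre ⊆ S: {in(p2,t2), truck_at(t2,gate)} ⊆ S  — applicable
  S \ del = {pkg_at(p1,hub), truck_at(t2,gate)}
  ∪ add   = {pkg_at(p1,hub), pkg_at(p2,gate), truck_at(t2,gate)}

== RESULT ==
["pkg_at(p1,hub)", "pkg_at(p2,gate)", "truck_at(t2,gate)"]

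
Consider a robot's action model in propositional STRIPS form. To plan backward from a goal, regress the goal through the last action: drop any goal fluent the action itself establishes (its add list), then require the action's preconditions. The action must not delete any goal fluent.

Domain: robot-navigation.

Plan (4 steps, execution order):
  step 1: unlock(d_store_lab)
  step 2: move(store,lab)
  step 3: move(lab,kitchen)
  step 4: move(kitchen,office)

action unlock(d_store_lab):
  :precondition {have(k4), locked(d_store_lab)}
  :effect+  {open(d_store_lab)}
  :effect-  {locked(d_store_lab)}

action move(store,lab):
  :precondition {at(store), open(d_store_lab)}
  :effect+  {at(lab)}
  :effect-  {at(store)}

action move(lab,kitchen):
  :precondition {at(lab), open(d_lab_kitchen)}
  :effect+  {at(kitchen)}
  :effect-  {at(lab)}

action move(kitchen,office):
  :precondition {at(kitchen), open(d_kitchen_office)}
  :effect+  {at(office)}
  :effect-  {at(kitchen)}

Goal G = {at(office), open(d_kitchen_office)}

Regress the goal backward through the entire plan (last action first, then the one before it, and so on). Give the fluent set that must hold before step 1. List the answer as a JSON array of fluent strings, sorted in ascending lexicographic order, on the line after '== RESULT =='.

Regress step by step:
  through step 4 (move(kitchen,office)): drop {at(office)}, keep {open(d_kitchen_office)}, require {at(kitchen), open(d_kitchen_office)}
    → {at(kitchen), open(d_kitchen_office)}
  through step 3 (move(lab,kitchen)): drop {at(kitchen)}, keep {open(d_kitchen_office)}, require {at(lab), open(d_lab_kitchen)}
    → {at(lab), open(d_kitchen_office), open(d_lab_kitchen)}
  through step 2 (move(store,lab)): drop {at(lab)}, keep {open(d_kitchen_office), open(d_lab_kitchen)}, require {at(store), open(d_store_lab)}
    → {at(store), open(d_kitchen_office), open(d_lab_kitchen), open(d_store_lab)}
  through step 1 (unlock(d_store_lab)): drop {open(d_store_lab)}, keep {at(store), open(d_kitchen_office), open(d_lab_kitchen)}, require {have(k4), locked(d_store_lab)}
    → {at(store), have(k4), locked(d_store_lab), open(d_kitchen_office), open(d_lab_kitchen)}

== RESULT ==
["at(store)", "have(k4)", "locked(d_store_lab)", "open(d_kitchen_office)", "open(d_lab_kitchen)"]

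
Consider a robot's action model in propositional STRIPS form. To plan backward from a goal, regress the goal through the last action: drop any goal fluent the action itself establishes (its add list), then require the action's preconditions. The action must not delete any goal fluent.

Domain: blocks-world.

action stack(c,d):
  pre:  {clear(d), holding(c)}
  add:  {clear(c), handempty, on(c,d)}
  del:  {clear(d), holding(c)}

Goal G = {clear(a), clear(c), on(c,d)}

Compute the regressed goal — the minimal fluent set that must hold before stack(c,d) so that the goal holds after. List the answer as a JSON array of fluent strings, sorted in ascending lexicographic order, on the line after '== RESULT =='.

Regress:
  G ∩ del = {}  (empty — regression defined)
  G \ add = {clear(a), clear(c), on(c,d)} \ {clear(c), handempty, on(c,d)} = {clear(a)}
  ∪ pre   = {clear(a)} ∪ {clear(d), holding(c)}
          = {clear(a), clear(d), holding(c)}

== RESULT ==
["clear(a)", "clear(d)", "holding(c)"]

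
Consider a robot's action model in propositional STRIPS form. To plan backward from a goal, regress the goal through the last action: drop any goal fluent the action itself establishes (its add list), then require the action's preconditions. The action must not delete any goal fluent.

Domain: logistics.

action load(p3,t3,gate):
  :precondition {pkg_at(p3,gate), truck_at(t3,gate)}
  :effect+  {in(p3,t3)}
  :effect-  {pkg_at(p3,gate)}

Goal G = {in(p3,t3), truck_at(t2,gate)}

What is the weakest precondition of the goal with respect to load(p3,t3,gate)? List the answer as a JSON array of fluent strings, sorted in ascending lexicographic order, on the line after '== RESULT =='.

Regress:
  G ∩ del = {}  (empty — regression defined)
  G \ add = {in(p3,t3), truck_at(t2,gate)} \ {in(p3,t3)} = {truck_at(t2,gate)}
  ∪ pre   = {truck_at(t2,gate)} ∪ {pkg_at(p3,gate), truck_at(t3,gate)}
          = {pkg_at(p3,gate), truck_at(t2,gate), truck_at(t3,gate)}

== RESULT ==
["pkg_at(p3,gate)", "truck_at(t2,gate)", "truck_at(t3,gate)"]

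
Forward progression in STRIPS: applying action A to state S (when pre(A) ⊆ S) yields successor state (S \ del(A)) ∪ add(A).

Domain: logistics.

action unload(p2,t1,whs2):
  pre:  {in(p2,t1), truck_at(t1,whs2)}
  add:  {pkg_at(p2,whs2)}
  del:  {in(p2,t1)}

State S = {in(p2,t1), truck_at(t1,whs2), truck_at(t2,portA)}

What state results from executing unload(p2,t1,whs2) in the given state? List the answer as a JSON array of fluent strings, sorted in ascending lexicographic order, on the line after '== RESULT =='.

Progress:
  pre ⊆ S: {in(p2,t1), truck_at(t1,whs2)} ⊆ S  — applicable
  S \ del = {truck_at(t1,whs2), truck_at(t2,portA)}
  ∪ add   = {pkg_at(p2,whs2), truck_at(t1,whs2), truck_at(t2,portA)}

== RESULT ==
["pkg_at(p2,whs2)", "truck_at(t1,whs2)", "truck_at(t2,portA)"]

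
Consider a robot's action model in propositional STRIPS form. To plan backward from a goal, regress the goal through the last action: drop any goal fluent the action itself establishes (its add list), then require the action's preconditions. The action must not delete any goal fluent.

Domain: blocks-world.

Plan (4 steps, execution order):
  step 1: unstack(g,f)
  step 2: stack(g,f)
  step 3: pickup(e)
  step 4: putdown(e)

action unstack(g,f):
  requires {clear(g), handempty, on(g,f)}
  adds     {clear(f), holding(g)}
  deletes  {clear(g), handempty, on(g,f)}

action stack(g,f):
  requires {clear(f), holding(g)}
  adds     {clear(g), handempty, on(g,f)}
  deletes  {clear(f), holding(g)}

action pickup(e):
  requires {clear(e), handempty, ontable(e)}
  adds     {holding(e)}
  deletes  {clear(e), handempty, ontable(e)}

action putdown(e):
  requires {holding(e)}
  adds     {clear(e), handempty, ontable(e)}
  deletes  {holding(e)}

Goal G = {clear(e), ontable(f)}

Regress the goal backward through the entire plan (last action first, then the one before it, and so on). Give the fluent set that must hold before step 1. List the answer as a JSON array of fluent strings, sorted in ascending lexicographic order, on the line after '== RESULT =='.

Work backward from the goal:
  through step 4 (putdown(e)): drop {clear(e)}, keep {ontable(f)}, require {holding(e)}
    → {holding(e), ontable(f)}
  through step 3 (pickup(e)): drop {holding(e)}, keep {ontable(f)}, require {clear(e), handempty, ontable(e)}
    → {clear(e), handempty, ontable(e), ontable(f)}
  through step 2 (stack(g,f)): drop {handempty}, keep {clear(e), ontable(e), ontable(f)}, require {clear(f), holding(g)}
    → {clear(e), clear(f), holding(g), ontable(e), ontable(f)}
  through step 1 (unstack(g,f)): drop {clear(f), holding(g)}, keep {clear(e), ontable(e), ontable(f)}, require {clear(g), handempty, on(g,f)}
    → {clear(e), clear(g), handempty, on(g,f), ontable(e), ontable(f)}

== RESULT ==
["clear(e)", "clear(g)", "handempty", "on(g,f)", "ontable(e)", "ontable(f)"]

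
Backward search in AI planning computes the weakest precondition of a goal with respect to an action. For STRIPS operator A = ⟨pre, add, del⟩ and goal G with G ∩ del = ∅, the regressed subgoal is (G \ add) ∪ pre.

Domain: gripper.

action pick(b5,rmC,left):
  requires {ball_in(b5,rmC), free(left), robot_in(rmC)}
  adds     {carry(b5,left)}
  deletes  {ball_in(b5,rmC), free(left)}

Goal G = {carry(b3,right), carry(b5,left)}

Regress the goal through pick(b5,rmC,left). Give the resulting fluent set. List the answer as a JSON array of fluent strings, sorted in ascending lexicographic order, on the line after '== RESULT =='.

Regress:
  G ∩ del = {}  (empty — regression defined)
  G \ add = {carry(b3,right), carry(b5,left)} \ {carry(b5,left)} = {carry(b3,right)}
  ∪ pre   = {carry(b3,right)} ∪ {ball_in(b5,rmC), free(left), robot_in(rmC)}
          = {ball_in(b5,rmC), carry(b3,right), free(left), robot_in(rmC)}

== RESULT ==
["ball_in(b5,rmC)", "carry(b3,right)", "free(left)", "robot_in(rmC)"]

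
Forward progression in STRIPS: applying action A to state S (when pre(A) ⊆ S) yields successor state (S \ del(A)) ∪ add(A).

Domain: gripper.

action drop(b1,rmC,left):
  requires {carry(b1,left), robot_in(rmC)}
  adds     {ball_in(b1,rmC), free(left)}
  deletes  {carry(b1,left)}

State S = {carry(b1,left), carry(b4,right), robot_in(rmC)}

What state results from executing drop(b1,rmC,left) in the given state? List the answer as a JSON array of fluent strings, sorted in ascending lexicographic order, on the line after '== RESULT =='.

Compute (S \ del) ∪ add:
  pre ⊆ S: {carry(b1,left), robot_in(rmC)} ⊆ S  — applicable
  S \ del = {carry(b4,right), robot_in(rmC)}
  ∪ add   = {ball_in(b1,rmC), carry(b4,right), free(left), robot_in(rmC)}

== RESULT ==
["ball_in(b1,rmC)", "carry(b4,right)", "free(left)", "robot_in(rmC)"]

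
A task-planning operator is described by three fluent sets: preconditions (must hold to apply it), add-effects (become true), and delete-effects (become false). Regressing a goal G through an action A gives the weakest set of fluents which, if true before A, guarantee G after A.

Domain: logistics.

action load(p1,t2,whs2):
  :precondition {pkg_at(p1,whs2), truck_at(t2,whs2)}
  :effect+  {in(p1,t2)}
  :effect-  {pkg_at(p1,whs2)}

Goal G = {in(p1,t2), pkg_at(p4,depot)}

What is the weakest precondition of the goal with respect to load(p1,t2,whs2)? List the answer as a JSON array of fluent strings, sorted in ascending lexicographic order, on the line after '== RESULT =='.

Compute (G \ add) ∪ pre:
  G ∩ del = {}  (empty — regression defined)
  G \ add = {in(p1,t2), pkg_at(p4,depot)} \ {in(p1,t2)} = {pkg_at(p4,depot)}
  ∪ pre   = {pkg_at(p4,depot)} ∪ {pkg_at(p1,whs2), truck_at(t2,whs2)}
          = {pkg_at(p1,whs2), pkg_at(p4,depot), truck_at(t2,whs2)}

== RESULT ==
["pkg_at(p1,whs2)", "pkg_at(p4,depot)", "truck_at(t2,whs2)"]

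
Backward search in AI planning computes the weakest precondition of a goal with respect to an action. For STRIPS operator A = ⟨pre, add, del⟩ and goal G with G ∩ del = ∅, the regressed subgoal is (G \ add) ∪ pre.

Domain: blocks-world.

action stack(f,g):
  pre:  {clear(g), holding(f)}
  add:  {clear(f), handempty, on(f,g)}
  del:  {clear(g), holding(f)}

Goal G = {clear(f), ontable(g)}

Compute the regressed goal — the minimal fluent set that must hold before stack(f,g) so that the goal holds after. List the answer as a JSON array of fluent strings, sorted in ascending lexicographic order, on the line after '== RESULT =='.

Compute (G \ add) ∪ pre:
  G ∩ del = {}  (empty — regression defined)
  G \ add = {clear(f), ontable(g)} \ {clear(f), handempty, on(f,g)} = {ontable(g)}
  ∪ pre   = {ontable(g)} ∪ {clear(g), holding(f)}
          = {clear(g), holding(f), ontable(g)}

== RESULT ==
["clear(g)", "holding(f)", "ontable(g)"]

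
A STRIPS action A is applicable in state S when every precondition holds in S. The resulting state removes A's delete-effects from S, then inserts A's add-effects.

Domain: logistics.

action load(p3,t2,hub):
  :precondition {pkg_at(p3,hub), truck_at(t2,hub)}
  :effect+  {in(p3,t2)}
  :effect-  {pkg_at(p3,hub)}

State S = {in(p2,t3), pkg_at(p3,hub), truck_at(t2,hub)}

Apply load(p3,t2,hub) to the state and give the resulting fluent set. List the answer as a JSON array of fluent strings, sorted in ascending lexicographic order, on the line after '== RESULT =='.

Progress:
  pre ⊆ S: {pkg_at(p3,hub), truck_at(t2,hub)} ⊆ S  — applicable
  S \ del = {in(p2,t3), truck_at(t2,hub)}
  ∪ add   = {in(p2,t3), in(p3,t2), truck_at(t2,hub)}

== RESULT ==
["in(p2,t3)", "in(p3,t2)", "truck_at(t2,hub)"]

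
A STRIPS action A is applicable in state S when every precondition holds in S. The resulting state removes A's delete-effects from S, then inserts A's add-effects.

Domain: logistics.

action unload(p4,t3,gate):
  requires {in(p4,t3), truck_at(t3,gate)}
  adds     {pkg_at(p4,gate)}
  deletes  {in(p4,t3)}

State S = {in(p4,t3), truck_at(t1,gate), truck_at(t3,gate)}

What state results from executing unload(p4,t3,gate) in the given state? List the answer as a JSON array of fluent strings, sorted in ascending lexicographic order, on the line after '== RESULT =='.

Compute (S \ del) ∪ add:
  pre ⊆ S: {in(p4,t3), truck_at(t3,gate)} ⊆ S  — applicable
  S \ del = {truck_at(t1,gate), truck_at(t3,gate)}
  ∪ add   = {pkg_at(p4,gate), truck_at(t1,gate), truck_at(t3,gate)}

== RESULT ==
["pkg_at(p4,gate)", "truck_at(t1,gate)", "truck_at(t3,gate)"]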